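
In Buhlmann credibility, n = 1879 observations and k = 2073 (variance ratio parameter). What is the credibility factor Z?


Z = n / (n + k)
= 1879 / (1879 + 2073)
= 1879 / 3952
= 0.4755


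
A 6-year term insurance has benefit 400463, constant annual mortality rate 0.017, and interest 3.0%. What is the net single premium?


NSP = benefit * sum_{k=0}^{n-1} k_p_x * q * v^(k+1)
With constant q=0.017, v=0.970874
Sum = 0.088396
NSP = 400463 * 0.088396
= 35399.4651


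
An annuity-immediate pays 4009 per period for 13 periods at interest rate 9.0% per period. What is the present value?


PV = PMT * (1 - (1+i)^(-n)) / i
= 4009 * (1 - (1+0.09)^(-13)) / 0.09
= 4009 * (1 - 0.326179) / 0.09
= 4009 * 7.486904
= 30014.9978


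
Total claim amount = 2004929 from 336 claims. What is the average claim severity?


severity = total / number
= 2004929 / 336
= 5967.0506


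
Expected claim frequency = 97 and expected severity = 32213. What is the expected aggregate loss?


E[S] = E[N] * E[X]
= 97 * 32213
= 3.1247e+06


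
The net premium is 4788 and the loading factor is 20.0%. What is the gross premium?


Gross = net * (1 + loading)
= 4788 * (1 + 0.2)
= 4788 * 1.2
= 5745.6


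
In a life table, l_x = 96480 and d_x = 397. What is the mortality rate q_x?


q_x = d_x / l_x
= 397 / 96480
= 0.0041


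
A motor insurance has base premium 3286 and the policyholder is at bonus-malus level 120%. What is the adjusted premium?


adjusted = base * BM_level / 100
= 3286 * 120 / 100
= 3286 * 1.2
= 3943.2


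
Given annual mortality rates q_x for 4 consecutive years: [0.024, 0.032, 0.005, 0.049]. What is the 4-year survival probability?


p_k = 1 - q_k for each year
Survival = product of (1 - q_k)
= 0.976 * 0.968 * 0.995 * 0.951
= 0.894


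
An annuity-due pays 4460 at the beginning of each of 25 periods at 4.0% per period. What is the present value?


PV_due = PMT * (1-(1+i)^(-n))/i * (1+i)
PV_immediate = 69674.4765
PV_due = 69674.4765 * 1.04
= 72461.4556


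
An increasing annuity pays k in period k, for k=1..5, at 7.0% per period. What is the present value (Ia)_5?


(Ia)_n = sum_{k=1}^{n} k * v^k, v = 1/(1+i)
v = 0.934579
Sum computed term by term:
(Ia)_5 = 11.7469


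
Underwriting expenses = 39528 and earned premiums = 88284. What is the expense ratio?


Expense ratio = expenses / premiums
= 39528 / 88284
= 0.4477


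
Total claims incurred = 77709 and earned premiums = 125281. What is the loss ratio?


Loss ratio = claims / premiums
= 77709 / 125281
= 0.6203


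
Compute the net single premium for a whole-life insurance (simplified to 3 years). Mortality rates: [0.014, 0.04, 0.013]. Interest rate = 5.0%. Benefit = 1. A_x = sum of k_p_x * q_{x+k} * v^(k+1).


v = 0.952381
Year 0: k_p_x=1.0, q=0.014, term=0.013333
Year 1: k_p_x=0.986, q=0.04, term=0.035773
Year 2: k_p_x=0.94656, q=0.013, term=0.01063
A_x = 0.0597


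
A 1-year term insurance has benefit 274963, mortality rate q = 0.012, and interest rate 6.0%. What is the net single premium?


NSP = benefit * q * v
v = 1/(1+i) = 0.943396
NSP = 274963 * 0.012 * 0.943396
= 3112.7887


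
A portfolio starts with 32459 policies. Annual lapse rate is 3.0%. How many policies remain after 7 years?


remaining = initial * (1 - lapse)^years
= 32459 * (1 - 0.03)^7
= 32459 * 0.807983
= 26226.3152


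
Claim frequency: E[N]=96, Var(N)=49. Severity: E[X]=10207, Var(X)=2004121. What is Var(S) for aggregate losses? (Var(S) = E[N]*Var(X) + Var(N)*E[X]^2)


Var(S) = E[N]*Var(X) + Var(N)*E[X]^2
= 96*2004121 + 49*10207^2
= 192395616 + 5104959601
= 5.2974e+09


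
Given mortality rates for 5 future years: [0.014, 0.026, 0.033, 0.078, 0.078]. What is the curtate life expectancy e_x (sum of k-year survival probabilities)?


e_x = sum_{k=1}^{n} k_p_x
k_p_x values:
  1_p_x = 0.986
  2_p_x = 0.960364
  3_p_x = 0.928672
  4_p_x = 0.856236
  5_p_x = 0.789449
e_x = 4.5207


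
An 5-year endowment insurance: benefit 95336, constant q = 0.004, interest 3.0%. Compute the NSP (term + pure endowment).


Term component = 1732.9385
Pure endowment = 5_p_x * v^5 * benefit = 0.980159 * 0.862609 * 95336 = 80606.0231
NSP = 82338.9616


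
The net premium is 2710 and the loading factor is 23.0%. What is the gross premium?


Gross = net * (1 + loading)
= 2710 * (1 + 0.23)
= 2710 * 1.23
= 3333.3


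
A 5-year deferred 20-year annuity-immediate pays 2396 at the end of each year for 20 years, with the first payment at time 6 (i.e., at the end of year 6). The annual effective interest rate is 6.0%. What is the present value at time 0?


PV at time 5 of the 20-year annuity-immediate:
a_n = 2396 * (1-(1+0.06)^(-20))/0.06 = 27481.9312
Discount back 5 years to time 0:
PV = 27481.9312 * (1+0.06)^(-5)
= 27481.9312 * 0.747258
= 20536.0977


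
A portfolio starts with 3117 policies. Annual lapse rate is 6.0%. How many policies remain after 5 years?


remaining = initial * (1 - lapse)^years
= 3117 * (1 - 0.06)^5
= 3117 * 0.733904
= 2287.5788


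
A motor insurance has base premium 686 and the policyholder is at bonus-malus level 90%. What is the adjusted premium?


adjusted = base * BM_level / 100
= 686 * 90 / 100
= 686 * 0.9
= 617.4


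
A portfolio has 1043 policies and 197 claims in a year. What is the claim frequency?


frequency = claims / policies
= 197 / 1043
= 0.1889


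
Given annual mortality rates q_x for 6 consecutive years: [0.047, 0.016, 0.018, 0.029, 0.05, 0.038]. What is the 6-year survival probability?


p_k = 1 - q_k for each year
Survival = product of (1 - q_k)
= 0.953 * 0.984 * 0.982 * 0.971 * 0.95 * 0.962
= 0.8172


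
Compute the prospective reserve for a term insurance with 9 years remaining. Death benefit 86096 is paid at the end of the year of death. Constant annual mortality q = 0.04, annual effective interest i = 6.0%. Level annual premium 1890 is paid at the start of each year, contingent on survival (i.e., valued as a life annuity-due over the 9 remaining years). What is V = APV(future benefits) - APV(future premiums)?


v = 1/(1+i) = 0.943396
APV(future benefits) per unit = sum_{k=0}^{8} k_p_x * q * v^(k+1) = 0.236036
APV(future benefits) = 86096 * 0.236036 = 20321.7621
Life annuity-due factor ä_{x:9} = sum_{k=0}^{8} k_p_x * v^k = 6.254956
APV(future premiums) = 1890 * 6.254956 = 11821.8669
V = 20321.7621 - 11821.8669
= 8499.8952


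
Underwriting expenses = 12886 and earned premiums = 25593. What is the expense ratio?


Expense ratio = expenses / premiums
= 12886 / 25593
= 0.5035


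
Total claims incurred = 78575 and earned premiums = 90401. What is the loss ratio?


Loss ratio = claims / premiums
= 78575 / 90401
= 0.8692


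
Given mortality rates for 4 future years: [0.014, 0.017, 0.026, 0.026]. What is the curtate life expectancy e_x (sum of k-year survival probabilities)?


e_x = sum_{k=1}^{n} k_p_x
k_p_x values:
  1_p_x = 0.986
  2_p_x = 0.969238
  3_p_x = 0.944038
  4_p_x = 0.919493
e_x = 3.8188


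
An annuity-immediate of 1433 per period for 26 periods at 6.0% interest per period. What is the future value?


FV = PMT * ((1+i)^n - 1) / i
= 1433 * ((1.06)^26 - 1) / 0.06
= 1433 * (4.549383 - 1) / 0.06
= 84771.0964


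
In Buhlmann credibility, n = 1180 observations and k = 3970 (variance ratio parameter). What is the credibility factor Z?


Z = n / (n + k)
= 1180 / (1180 + 3970)
= 1180 / 5150
= 0.2291


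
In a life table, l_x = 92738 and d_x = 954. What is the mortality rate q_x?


q_x = d_x / l_x
= 954 / 92738
= 0.0103


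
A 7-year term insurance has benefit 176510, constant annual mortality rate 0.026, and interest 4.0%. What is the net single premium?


NSP = benefit * sum_{k=0}^{n-1} k_p_x * q * v^(k+1)
With constant q=0.026, v=0.961538
Sum = 0.144991
NSP = 176510 * 0.144991
= 25592.4214


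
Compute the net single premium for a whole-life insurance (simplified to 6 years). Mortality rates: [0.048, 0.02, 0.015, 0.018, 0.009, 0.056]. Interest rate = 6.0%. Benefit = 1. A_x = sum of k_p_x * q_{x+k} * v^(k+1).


v = 0.943396
Year 0: k_p_x=1.0, q=0.048, term=0.045283
Year 1: k_p_x=0.952, q=0.02, term=0.016946
Year 2: k_p_x=0.93296, q=0.015, term=0.01175
Year 3: k_p_x=0.918966, q=0.018, term=0.013102
Year 4: k_p_x=0.902424, q=0.009, term=0.006069
Year 5: k_p_x=0.894302, q=0.056, term=0.035305
A_x = 0.1285


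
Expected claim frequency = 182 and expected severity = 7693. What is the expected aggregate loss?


E[S] = E[N] * E[X]
= 182 * 7693
= 1.4001e+06


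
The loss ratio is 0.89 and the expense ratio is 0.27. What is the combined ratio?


Combined ratio = loss ratio + expense ratio
= 0.89 + 0.27
= 1.16


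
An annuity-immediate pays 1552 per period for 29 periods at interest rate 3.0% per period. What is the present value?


PV = PMT * (1 - (1+i)^(-n)) / i
= 1552 * (1 - (1+0.03)^(-29)) / 0.03
= 1552 * (1 - 0.424346) / 0.03
= 1552 * 19.188455
= 29780.4815


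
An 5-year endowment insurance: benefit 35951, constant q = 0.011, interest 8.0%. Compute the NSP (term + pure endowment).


Term component = 1547.2276
Pure endowment = 5_p_x * v^5 * benefit = 0.946197 * 0.680583 * 35951 = 23151.2079
NSP = 24698.4355


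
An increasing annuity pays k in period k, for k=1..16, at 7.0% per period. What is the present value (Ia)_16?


(Ia)_n = sum_{k=1}^{n} k * v^k, v = 1/(1+i)
v = 0.934579
Sum computed term by term:
(Ia)_16 = 66.9737


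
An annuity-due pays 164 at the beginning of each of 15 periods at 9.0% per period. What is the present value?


PV_due = PMT * (1-(1+i)^(-n))/i * (1+i)
PV_immediate = 1321.9529
PV_due = 1321.9529 * 1.09
= 1440.9287


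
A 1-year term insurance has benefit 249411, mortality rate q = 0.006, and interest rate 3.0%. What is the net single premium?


NSP = benefit * q * v
v = 1/(1+i) = 0.970874
NSP = 249411 * 0.006 * 0.970874
= 1452.8796


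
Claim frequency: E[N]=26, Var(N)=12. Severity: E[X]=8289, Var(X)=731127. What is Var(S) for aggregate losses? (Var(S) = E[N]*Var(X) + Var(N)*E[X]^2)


Var(S) = E[N]*Var(X) + Var(N)*E[X]^2
= 26*731127 + 12*8289^2
= 19009302 + 824490252
= 8.4350e+08


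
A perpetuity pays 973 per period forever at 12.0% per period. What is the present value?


PV = PMT / i
= 973 / 0.12
= 8108.3333


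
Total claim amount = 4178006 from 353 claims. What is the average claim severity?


severity = total / number
= 4178006 / 353
= 11835.711


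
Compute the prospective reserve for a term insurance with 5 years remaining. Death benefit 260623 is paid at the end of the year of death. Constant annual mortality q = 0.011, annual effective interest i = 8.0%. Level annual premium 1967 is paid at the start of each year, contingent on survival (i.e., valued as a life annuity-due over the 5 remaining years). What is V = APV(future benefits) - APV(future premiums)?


v = 1/(1+i) = 0.925926
APV(future benefits) per unit = sum_{k=0}^{4} k_p_x * q * v^(k+1) = 0.043037
APV(future benefits) = 260623 * 0.043037 = 11216.4641
Life annuity-due factor ä_{x:5} = sum_{k=0}^{4} k_p_x * v^k = 4.225463
APV(future premiums) = 1967 * 4.225463 = 8311.4857
V = 11216.4641 - 8311.4857
= 2904.9784


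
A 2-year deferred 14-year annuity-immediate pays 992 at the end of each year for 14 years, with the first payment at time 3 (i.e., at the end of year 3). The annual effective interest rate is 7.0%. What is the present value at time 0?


PV at time 2 of the 14-year annuity-immediate:
a_n = 992 * (1-(1+0.07)^(-14))/0.07 = 8675.5042
Discount back 2 years to time 0:
PV = 8675.5042 * (1+0.07)^(-2)
= 8675.5042 * 0.873439
= 7577.5214


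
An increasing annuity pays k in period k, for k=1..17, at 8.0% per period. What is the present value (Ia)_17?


(Ia)_n = sum_{k=1}^{n} k * v^k, v = 1/(1+i)
v = 0.925926
Sum computed term by term:
(Ia)_17 = 65.71


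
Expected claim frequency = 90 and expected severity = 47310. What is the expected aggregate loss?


E[S] = E[N] * E[X]
= 90 * 47310
= 4.2579e+06


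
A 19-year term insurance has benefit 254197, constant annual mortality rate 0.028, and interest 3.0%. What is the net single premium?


NSP = benefit * sum_{k=0}^{n-1} k_p_x * q * v^(k+1)
With constant q=0.028, v=0.970874
Sum = 0.322256
NSP = 254197 * 0.322256
= 81916.5391


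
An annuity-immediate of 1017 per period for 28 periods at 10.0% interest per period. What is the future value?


FV = PMT * ((1+i)^n - 1) / i
= 1017 * ((1.1)^28 - 1) / 0.1
= 1017 * (14.420994 - 1) / 0.1
= 136491.505


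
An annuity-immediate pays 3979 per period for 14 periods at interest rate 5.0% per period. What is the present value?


PV = PMT * (1 - (1+i)^(-n)) / i
= 3979 * (1 - (1+0.05)^(-14)) / 0.05
= 3979 * (1 - 0.505068) / 0.05
= 3979 * 9.898641
= 39386.6923


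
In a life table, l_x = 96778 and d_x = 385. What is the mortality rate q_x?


q_x = d_x / l_x
= 385 / 96778
= 0.004


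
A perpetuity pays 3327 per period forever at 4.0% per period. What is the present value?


PV = PMT / i
= 3327 / 0.04
= 83175.0


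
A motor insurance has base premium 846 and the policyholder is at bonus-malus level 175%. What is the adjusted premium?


adjusted = base * BM_level / 100
= 846 * 175 / 100
= 846 * 1.75
= 1480.5


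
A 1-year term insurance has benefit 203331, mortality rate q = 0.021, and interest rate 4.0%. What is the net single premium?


NSP = benefit * q * v
v = 1/(1+i) = 0.961538
NSP = 203331 * 0.021 * 0.961538
= 4105.7221


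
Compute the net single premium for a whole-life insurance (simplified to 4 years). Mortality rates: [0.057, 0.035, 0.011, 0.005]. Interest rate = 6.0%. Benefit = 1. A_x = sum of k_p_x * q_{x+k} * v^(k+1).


v = 0.943396
Year 0: k_p_x=1.0, q=0.057, term=0.053774
Year 1: k_p_x=0.943, q=0.035, term=0.029374
Year 2: k_p_x=0.909995, q=0.011, term=0.008405
Year 3: k_p_x=0.899985, q=0.005, term=0.003564
A_x = 0.0951


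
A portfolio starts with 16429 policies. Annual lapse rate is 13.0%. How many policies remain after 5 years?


remaining = initial * (1 - lapse)^years
= 16429 * (1 - 0.13)^5
= 16429 * 0.498421
= 8188.5573


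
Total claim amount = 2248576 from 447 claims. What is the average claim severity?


severity = total / number
= 2248576 / 447
= 5030.3714


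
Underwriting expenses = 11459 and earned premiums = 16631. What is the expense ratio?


Expense ratio = expenses / premiums
= 11459 / 16631
= 0.689


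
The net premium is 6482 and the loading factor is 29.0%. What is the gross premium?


Gross = net * (1 + loading)
= 6482 * (1 + 0.29)
= 6482 * 1.29
= 8361.78


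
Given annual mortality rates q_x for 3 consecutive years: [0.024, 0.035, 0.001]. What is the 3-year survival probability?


p_k = 1 - q_k for each year
Survival = product of (1 - q_k)
= 0.976 * 0.965 * 0.999
= 0.9409


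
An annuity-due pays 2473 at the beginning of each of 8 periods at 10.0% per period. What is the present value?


PV_due = PMT * (1-(1+i)^(-n))/i * (1+i)
PV_immediate = 13193.2725
PV_due = 13193.2725 * 1.1
= 14512.5997


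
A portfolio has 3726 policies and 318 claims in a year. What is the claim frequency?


frequency = claims / policies
= 318 / 3726
= 0.0853


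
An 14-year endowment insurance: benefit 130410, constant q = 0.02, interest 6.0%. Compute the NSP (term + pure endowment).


Term component = 21734.8949
Pure endowment = 14_p_x * v^14 * benefit = 0.753642 * 0.442301 * 130410 = 43470.4205
NSP = 65205.3153


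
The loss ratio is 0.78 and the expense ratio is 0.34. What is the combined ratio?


Combined ratio = loss ratio + expense ratio
= 0.78 + 0.34
= 1.12


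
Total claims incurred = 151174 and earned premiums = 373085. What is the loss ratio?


Loss ratio = claims / premiums
= 151174 / 373085
= 0.4052


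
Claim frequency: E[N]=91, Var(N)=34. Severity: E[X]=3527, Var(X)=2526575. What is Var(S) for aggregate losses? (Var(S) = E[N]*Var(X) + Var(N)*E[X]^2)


Var(S) = E[N]*Var(X) + Var(N)*E[X]^2
= 91*2526575 + 34*3527^2
= 229918325 + 422950786
= 6.5287e+08


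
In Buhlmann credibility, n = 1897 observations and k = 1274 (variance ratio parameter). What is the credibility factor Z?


Z = n / (n + k)
= 1897 / (1897 + 1274)
= 1897 / 3171
= 0.5982


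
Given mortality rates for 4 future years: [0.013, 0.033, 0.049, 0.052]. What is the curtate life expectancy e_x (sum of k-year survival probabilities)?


e_x = sum_{k=1}^{n} k_p_x
k_p_x values:
  1_p_x = 0.987
  2_p_x = 0.954429
  3_p_x = 0.907662
  4_p_x = 0.860464
e_x = 3.7096


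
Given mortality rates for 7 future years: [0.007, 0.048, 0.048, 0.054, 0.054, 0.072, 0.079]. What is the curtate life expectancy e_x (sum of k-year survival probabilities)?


e_x = sum_{k=1}^{n} k_p_x
k_p_x values:
  1_p_x = 0.993
  2_p_x = 0.945336
  3_p_x = 0.89996
  4_p_x = 0.851362
  5_p_x = 0.805388
  6_p_x = 0.747401
  7_p_x = 0.688356
e_x = 5.9308


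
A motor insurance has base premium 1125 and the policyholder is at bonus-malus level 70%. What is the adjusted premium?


adjusted = base * BM_level / 100
= 1125 * 70 / 100
= 1125 * 0.7
= 787.5


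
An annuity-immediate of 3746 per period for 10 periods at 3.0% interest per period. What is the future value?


FV = PMT * ((1+i)^n - 1) / i
= 3746 * ((1.03)^10 - 1) / 0.03
= 3746 * (1.343916 - 1) / 0.03
= 42943.6919


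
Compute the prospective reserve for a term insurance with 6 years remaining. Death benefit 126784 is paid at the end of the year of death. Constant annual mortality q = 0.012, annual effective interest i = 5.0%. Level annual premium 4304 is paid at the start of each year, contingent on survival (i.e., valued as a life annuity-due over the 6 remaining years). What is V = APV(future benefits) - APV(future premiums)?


v = 1/(1+i) = 0.952381
APV(future benefits) per unit = sum_{k=0}^{5} k_p_x * q * v^(k+1) = 0.059211
APV(future benefits) = 126784 * 0.059211 = 7507.065
Life annuity-due factor ä_{x:6} = sum_{k=0}^{5} k_p_x * v^k = 5.181002
APV(future premiums) = 4304 * 5.181002 = 22299.0335
V = 7507.065 - 22299.0335
= -14791.9686


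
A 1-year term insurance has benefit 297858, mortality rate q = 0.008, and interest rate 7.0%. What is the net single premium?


NSP = benefit * q * v
v = 1/(1+i) = 0.934579
NSP = 297858 * 0.008 * 0.934579
= 2226.9757


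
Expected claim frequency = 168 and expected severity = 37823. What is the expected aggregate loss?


E[S] = E[N] * E[X]
= 168 * 37823
= 6.3543e+06


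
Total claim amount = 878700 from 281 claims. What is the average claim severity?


severity = total / number
= 878700 / 281
= 3127.0463


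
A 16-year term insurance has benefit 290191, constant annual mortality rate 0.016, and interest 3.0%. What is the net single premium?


NSP = benefit * sum_{k=0}^{n-1} k_p_x * q * v^(k+1)
With constant q=0.016, v=0.970874
Sum = 0.180375
NSP = 290191 * 0.180375
= 52343.1838


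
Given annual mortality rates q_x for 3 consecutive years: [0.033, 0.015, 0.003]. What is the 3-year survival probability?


p_k = 1 - q_k for each year
Survival = product of (1 - q_k)
= 0.967 * 0.985 * 0.997
= 0.9496


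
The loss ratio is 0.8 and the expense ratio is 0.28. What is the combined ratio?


Combined ratio = loss ratio + expense ratio
= 0.8 + 0.28
= 1.08


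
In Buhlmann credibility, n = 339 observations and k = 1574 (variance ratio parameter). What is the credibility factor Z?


Z = n / (n + k)
= 339 / (339 + 1574)
= 339 / 1913
= 0.1772


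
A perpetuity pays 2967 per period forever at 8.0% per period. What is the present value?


PV = PMT / i
= 2967 / 0.08
= 37087.5


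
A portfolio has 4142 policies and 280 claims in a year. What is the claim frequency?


frequency = claims / policies
= 280 / 4142
= 0.0676


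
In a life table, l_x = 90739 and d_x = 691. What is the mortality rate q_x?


q_x = d_x / l_x
= 691 / 90739
= 0.0076


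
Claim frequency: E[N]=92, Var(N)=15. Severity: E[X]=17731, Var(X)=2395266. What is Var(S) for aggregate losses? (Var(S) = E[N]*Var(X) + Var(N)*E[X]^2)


Var(S) = E[N]*Var(X) + Var(N)*E[X]^2
= 92*2395266 + 15*17731^2
= 220364472 + 4715825415
= 4.9362e+09


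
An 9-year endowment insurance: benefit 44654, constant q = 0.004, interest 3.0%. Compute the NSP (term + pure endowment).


Term component = 1369.7583
Pure endowment = 9_p_x * v^9 * benefit = 0.964571 * 0.766417 * 44654 = 33011.054
NSP = 34380.8124


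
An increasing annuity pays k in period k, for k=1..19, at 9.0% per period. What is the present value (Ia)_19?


(Ia)_n = sum_{k=1}^{n} k * v^k, v = 1/(1+i)
v = 0.917431
Sum computed term by term:
(Ia)_19 = 67.3369


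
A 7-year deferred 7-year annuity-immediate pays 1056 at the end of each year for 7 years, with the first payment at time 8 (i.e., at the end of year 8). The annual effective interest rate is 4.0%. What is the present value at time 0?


PV at time 7 of the 7-year annuity-immediate:
a_n = 1056 * (1-(1+0.04)^(-7))/0.04 = 6338.1697
Discount back 7 years to time 0:
PV = 6338.1697 * (1+0.04)^(-7)
= 6338.1697 * 0.759918
= 4816.4881


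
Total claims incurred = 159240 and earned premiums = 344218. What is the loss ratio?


Loss ratio = claims / premiums
= 159240 / 344218
= 0.4626


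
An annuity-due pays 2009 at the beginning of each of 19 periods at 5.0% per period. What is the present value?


PV_due = PMT * (1-(1+i)^(-n))/i * (1+i)
PV_immediate = 24279.4096
PV_due = 24279.4096 * 1.05
= 25493.3801


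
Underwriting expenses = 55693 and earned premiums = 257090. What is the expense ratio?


Expense ratio = expenses / premiums
= 55693 / 257090
= 0.2166


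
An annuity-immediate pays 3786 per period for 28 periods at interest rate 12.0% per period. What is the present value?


PV = PMT * (1 - (1+i)^(-n)) / i
= 3786 * (1 - (1+0.12)^(-28)) / 0.12
= 3786 * (1 - 0.041869) / 0.12
= 3786 * 7.984423
= 30229.0246


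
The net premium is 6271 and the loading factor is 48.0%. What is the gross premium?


Gross = net * (1 + loading)
= 6271 * (1 + 0.48)
= 6271 * 1.48
= 9281.08


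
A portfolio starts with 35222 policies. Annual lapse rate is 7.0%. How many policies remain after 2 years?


remaining = initial * (1 - lapse)^years
= 35222 * (1 - 0.07)^2
= 35222 * 0.8649
= 30463.5078


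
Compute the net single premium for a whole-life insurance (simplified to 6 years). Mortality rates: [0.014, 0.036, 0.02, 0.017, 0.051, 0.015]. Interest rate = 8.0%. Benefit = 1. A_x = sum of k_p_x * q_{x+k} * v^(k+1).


v = 0.925926
Year 0: k_p_x=1.0, q=0.014, term=0.012963
Year 1: k_p_x=0.986, q=0.036, term=0.030432
Year 2: k_p_x=0.950504, q=0.02, term=0.015091
Year 3: k_p_x=0.931494, q=0.017, term=0.011639
Year 4: k_p_x=0.915659, q=0.051, term=0.031782
Year 5: k_p_x=0.86896, q=0.015, term=0.008214
A_x = 0.1101


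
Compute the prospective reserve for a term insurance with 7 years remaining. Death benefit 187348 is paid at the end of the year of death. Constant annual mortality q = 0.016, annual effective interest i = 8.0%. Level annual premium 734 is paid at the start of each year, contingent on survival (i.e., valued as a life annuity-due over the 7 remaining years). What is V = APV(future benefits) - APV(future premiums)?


v = 1/(1+i) = 0.925926
APV(future benefits) per unit = sum_{k=0}^{6} k_p_x * q * v^(k+1) = 0.079801
APV(future benefits) = 187348 * 0.079801 = 14950.558
Life annuity-due factor ä_{x:7} = sum_{k=0}^{6} k_p_x * v^k = 5.386568
APV(future premiums) = 734 * 5.386568 = 3953.7406
V = 14950.558 - 3953.7406
= 10996.8174


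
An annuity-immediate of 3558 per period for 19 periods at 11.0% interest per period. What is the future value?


FV = PMT * ((1+i)^n - 1) / i
= 3558 * ((1.11)^19 - 1) / 0.11
= 3558 * (7.263344 - 1) / 0.11
= 202590.6998


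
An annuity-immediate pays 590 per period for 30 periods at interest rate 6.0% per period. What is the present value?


PV = PMT * (1 - (1+i)^(-n)) / i
= 590 * (1 - (1+0.06)^(-30)) / 0.06
= 590 * (1 - 0.17411) / 0.06
= 590 * 13.764831
= 8121.2504


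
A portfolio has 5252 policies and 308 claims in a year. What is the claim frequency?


frequency = claims / policies
= 308 / 5252
= 0.0586


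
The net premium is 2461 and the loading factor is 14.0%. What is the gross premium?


Gross = net * (1 + loading)
= 2461 * (1 + 0.14)
= 2461 * 1.14
= 2805.54


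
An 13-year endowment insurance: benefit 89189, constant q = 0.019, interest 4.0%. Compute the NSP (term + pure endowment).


Term component = 15279.489
Pure endowment = 13_p_x * v^13 * benefit = 0.779286 * 0.600574 * 89189 = 41742.1659
NSP = 57021.6548


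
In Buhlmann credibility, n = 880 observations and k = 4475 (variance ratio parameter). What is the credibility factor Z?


Z = n / (n + k)
= 880 / (880 + 4475)
= 880 / 5355
= 0.1643


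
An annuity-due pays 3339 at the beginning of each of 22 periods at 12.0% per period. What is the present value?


PV_due = PMT * (1-(1+i)^(-n))/i * (1+i)
PV_immediate = 25525.4721
PV_due = 25525.4721 * 1.12
= 28588.5288


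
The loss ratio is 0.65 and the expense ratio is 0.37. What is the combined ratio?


Combined ratio = loss ratio + expense ratio
= 0.65 + 0.37
= 1.02


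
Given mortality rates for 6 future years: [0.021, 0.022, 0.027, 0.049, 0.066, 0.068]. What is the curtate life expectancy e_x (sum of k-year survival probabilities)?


e_x = sum_{k=1}^{n} k_p_x
k_p_x values:
  1_p_x = 0.979
  2_p_x = 0.957462
  3_p_x = 0.931611
  4_p_x = 0.885962
  5_p_x = 0.827488
  6_p_x = 0.771219
e_x = 5.3527


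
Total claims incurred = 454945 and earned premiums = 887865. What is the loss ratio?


Loss ratio = claims / premiums
= 454945 / 887865
= 0.5124


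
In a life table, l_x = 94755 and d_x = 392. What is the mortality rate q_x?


q_x = d_x / l_x
= 392 / 94755
= 0.0041


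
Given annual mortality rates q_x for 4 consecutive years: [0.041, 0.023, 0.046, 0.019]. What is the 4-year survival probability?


p_k = 1 - q_k for each year
Survival = product of (1 - q_k)
= 0.959 * 0.977 * 0.954 * 0.981
= 0.8769


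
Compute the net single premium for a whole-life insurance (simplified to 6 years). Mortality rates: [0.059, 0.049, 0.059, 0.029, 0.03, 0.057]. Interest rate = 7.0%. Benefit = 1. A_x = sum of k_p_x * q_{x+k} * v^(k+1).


v = 0.934579
Year 0: k_p_x=1.0, q=0.059, term=0.05514
Year 1: k_p_x=0.941, q=0.049, term=0.040273
Year 2: k_p_x=0.894891, q=0.059, term=0.043099
Year 3: k_p_x=0.842092, q=0.029, term=0.01863
Year 4: k_p_x=0.817672, q=0.03, term=0.01749
Year 5: k_p_x=0.793142, q=0.057, term=0.030125
A_x = 0.2048


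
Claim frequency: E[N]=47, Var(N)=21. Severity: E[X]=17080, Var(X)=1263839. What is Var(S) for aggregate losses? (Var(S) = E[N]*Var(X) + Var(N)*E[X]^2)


Var(S) = E[N]*Var(X) + Var(N)*E[X]^2
= 47*1263839 + 21*17080^2
= 59400433 + 6126254400
= 6.1857e+09


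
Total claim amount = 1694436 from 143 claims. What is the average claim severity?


severity = total / number
= 1694436 / 143
= 11849.2028


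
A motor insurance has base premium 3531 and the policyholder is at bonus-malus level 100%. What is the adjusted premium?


adjusted = base * BM_level / 100
= 3531 * 100 / 100
= 3531 * 1.0
= 3531.0


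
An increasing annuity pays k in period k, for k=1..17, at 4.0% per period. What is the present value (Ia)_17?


(Ia)_n = sum_{k=1}^{n} k * v^k, v = 1/(1+i)
v = 0.961538
Sum computed term by term:
(Ia)_17 = 98.1238


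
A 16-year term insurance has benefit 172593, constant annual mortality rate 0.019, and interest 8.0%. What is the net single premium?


NSP = benefit * sum_{k=0}^{n-1} k_p_x * q * v^(k+1)
With constant q=0.019, v=0.925926
Sum = 0.150705
NSP = 172593 * 0.150705
= 26010.6994


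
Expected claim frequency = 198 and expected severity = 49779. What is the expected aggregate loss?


E[S] = E[N] * E[X]
= 198 * 49779
= 9.8562e+06


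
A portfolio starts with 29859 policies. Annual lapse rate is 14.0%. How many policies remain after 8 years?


remaining = initial * (1 - lapse)^years
= 29859 * (1 - 0.14)^8
= 29859 * 0.299218
= 8934.3481


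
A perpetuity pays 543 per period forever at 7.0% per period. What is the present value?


PV = PMT / i
= 543 / 0.07
= 7757.1429


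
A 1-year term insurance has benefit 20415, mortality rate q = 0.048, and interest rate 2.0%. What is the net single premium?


NSP = benefit * q * v
v = 1/(1+i) = 0.980392
NSP = 20415 * 0.048 * 0.980392
= 960.7059


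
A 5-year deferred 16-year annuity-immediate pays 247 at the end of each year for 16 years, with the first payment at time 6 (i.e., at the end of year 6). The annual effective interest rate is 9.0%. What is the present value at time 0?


PV at time 5 of the 16-year annuity-immediate:
a_n = 247 * (1-(1+0.09)^(-16))/0.09 = 2053.2019
Discount back 5 years to time 0:
PV = 2053.2019 * (1+0.09)^(-5)
= 2053.2019 * 0.649931
= 1334.4403


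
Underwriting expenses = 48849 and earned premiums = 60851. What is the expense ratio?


Expense ratio = expenses / premiums
= 48849 / 60851
= 0.8028


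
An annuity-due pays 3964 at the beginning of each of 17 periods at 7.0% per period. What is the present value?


PV_due = PMT * (1-(1+i)^(-n))/i * (1+i)
PV_immediate = 38701.4159
PV_due = 38701.4159 * 1.07
= 41410.5151


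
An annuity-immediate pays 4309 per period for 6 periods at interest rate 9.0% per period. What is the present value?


PV = PMT * (1 - (1+i)^(-n)) / i
= 4309 * (1 - (1+0.09)^(-6)) / 0.09
= 4309 * (1 - 0.596267) / 0.09
= 4309 * 4.485919
= 19329.8232


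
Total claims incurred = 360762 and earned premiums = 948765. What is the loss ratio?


Loss ratio = claims / premiums
= 360762 / 948765
= 0.3802


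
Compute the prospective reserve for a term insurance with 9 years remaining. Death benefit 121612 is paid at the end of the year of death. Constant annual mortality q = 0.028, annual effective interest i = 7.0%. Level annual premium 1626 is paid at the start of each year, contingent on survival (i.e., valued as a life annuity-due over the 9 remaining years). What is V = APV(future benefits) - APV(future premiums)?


v = 1/(1+i) = 0.934579
APV(future benefits) per unit = sum_{k=0}^{8} k_p_x * q * v^(k+1) = 0.165356
APV(future benefits) = 121612 * 0.165356 = 20109.3296
Life annuity-due factor ä_{x:9} = sum_{k=0}^{8} k_p_x * v^k = 6.318979
APV(future premiums) = 1626 * 6.318979 = 10274.6597
V = 20109.3296 - 10274.6597
= 9834.6698


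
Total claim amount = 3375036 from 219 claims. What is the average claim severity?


severity = total / number
= 3375036 / 219
= 15411.1233


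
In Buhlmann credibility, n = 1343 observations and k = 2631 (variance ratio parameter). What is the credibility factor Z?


Z = n / (n + k)
= 1343 / (1343 + 2631)
= 1343 / 3974
= 0.3379


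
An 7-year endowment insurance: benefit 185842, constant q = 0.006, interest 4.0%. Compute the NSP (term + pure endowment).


Term component = 6579.5327
Pure endowment = 7_p_x * v^7 * benefit = 0.958748 * 0.759918 * 185842 = 135398.9157
NSP = 141978.4484


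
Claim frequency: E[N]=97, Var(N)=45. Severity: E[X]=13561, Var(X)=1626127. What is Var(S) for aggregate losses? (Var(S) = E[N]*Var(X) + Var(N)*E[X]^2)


Var(S) = E[N]*Var(X) + Var(N)*E[X]^2
= 97*1626127 + 45*13561^2
= 157734319 + 8275532445
= 8.4333e+09


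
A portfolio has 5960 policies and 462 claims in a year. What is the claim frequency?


frequency = claims / policies
= 462 / 5960
= 0.0775


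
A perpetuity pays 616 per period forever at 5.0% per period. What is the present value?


PV = PMT / i
= 616 / 0.05
= 12320.0


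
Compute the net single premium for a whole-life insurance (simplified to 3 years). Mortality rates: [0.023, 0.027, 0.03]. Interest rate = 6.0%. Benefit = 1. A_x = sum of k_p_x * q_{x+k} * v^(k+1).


v = 0.943396
Year 0: k_p_x=1.0, q=0.023, term=0.021698
Year 1: k_p_x=0.977, q=0.027, term=0.023477
Year 2: k_p_x=0.950621, q=0.03, term=0.023945
A_x = 0.0691


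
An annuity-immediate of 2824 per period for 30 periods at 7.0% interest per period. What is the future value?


FV = PMT * ((1+i)^n - 1) / i
= 2824 * ((1.07)^30 - 1) / 0.07
= 2824 * (7.612255 - 1) / 0.07
= 266757.2606


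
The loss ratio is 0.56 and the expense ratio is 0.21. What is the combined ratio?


Combined ratio = loss ratio + expense ratio
= 0.56 + 0.21
= 0.77


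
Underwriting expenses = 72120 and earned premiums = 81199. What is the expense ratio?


Expense ratio = expenses / premiums
= 72120 / 81199
= 0.8882


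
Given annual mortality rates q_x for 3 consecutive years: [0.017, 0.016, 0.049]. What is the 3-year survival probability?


p_k = 1 - q_k for each year
Survival = product of (1 - q_k)
= 0.983 * 0.984 * 0.951
= 0.9199


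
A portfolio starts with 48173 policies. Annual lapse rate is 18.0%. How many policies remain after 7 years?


remaining = initial * (1 - lapse)^years
= 48173 * (1 - 0.18)^7
= 48173 * 0.249285
= 12008.829


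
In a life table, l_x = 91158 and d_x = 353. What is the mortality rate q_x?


q_x = d_x / l_x
= 353 / 91158
= 0.0039


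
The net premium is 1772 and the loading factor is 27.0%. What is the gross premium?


Gross = net * (1 + loading)
= 1772 * (1 + 0.27)
= 1772 * 1.27
= 2250.44


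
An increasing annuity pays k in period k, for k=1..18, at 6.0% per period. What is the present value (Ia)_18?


(Ia)_n = sum_{k=1}^{n} k * v^k, v = 1/(1+i)
v = 0.943396
Sum computed term by term:
(Ia)_18 = 86.1845


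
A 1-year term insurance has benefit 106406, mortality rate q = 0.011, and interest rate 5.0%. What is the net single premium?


NSP = benefit * q * v
v = 1/(1+i) = 0.952381
NSP = 106406 * 0.011 * 0.952381
= 1114.7295


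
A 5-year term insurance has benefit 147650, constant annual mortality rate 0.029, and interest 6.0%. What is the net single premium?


NSP = benefit * sum_{k=0}^{n-1} k_p_x * q * v^(k+1)
With constant q=0.029, v=0.943396
Sum = 0.115671
NSP = 147650 * 0.115671
= 17078.7814


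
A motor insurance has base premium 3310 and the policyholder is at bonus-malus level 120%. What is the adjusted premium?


adjusted = base * BM_level / 100
= 3310 * 120 / 100
= 3310 * 1.2
= 3972.0


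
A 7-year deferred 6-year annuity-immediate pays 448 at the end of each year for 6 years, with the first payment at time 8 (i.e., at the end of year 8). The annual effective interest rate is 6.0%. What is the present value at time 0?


PV at time 7 of the 6-year annuity-immediate:
a_n = 448 * (1-(1+0.06)^(-6))/0.06 = 2202.9613
Discount back 7 years to time 0:
PV = 2202.9613 * (1+0.06)^(-7)
= 2202.9613 * 0.665057
= 1465.0951


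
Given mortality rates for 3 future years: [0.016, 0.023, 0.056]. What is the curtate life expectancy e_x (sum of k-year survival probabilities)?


e_x = sum_{k=1}^{n} k_p_x
k_p_x values:
  1_p_x = 0.984
  2_p_x = 0.961368
  3_p_x = 0.907531
e_x = 2.8529


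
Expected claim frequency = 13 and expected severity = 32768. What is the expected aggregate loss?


E[S] = E[N] * E[X]
= 13 * 32768
= 425984


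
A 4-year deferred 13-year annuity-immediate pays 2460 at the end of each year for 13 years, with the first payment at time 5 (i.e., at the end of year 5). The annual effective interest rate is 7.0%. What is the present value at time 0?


PV at time 4 of the 13-year annuity-immediate:
a_n = 2460 * (1-(1+0.07)^(-13))/0.07 = 20559.8208
Discount back 4 years to time 0:
PV = 20559.8208 * (1+0.07)^(-4)
= 20559.8208 * 0.762895
= 15684.9889


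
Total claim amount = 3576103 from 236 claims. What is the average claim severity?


severity = total / number
= 3576103 / 236
= 15152.9788


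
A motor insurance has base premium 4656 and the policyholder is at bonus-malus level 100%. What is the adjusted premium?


adjusted = base * BM_level / 100
= 4656 * 100 / 100
= 4656 * 1.0
= 4656.0


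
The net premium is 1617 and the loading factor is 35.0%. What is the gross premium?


Gross = net * (1 + loading)
= 1617 * (1 + 0.35)
= 1617 * 1.35
= 2182.95


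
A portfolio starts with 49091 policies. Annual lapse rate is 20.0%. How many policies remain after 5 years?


remaining = initial * (1 - lapse)^years
= 49091 * (1 - 0.2)^5
= 49091 * 0.32768
= 16086.1389


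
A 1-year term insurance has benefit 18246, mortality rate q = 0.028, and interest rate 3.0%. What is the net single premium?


NSP = benefit * q * v
v = 1/(1+i) = 0.970874
NSP = 18246 * 0.028 * 0.970874
= 496.0078


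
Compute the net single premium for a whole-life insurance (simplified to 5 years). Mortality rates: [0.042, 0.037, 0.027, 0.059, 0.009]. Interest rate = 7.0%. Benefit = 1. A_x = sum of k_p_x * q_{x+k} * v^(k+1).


v = 0.934579
Year 0: k_p_x=1.0, q=0.042, term=0.039252
Year 1: k_p_x=0.958, q=0.037, term=0.03096
Year 2: k_p_x=0.922554, q=0.027, term=0.020333
Year 3: k_p_x=0.897645, q=0.059, term=0.040404
Year 4: k_p_x=0.844684, q=0.009, term=0.00542
A_x = 0.1364


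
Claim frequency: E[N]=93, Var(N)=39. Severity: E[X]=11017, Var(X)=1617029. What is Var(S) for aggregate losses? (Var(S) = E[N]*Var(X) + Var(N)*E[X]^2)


Var(S) = E[N]*Var(X) + Var(N)*E[X]^2
= 93*1617029 + 39*11017^2
= 150383697 + 4733597271
= 4.8840e+09


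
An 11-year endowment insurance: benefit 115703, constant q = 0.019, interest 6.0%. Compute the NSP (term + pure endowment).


Term component = 15956.8945
Pure endowment = 11_p_x * v^11 * benefit = 0.809765 * 0.526788 * 115703 = 49355.9122
NSP = 65312.8067


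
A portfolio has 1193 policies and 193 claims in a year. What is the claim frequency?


frequency = claims / policies
= 193 / 1193
= 0.1618


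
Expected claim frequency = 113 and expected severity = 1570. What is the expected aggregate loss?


E[S] = E[N] * E[X]
= 113 * 1570
= 177410


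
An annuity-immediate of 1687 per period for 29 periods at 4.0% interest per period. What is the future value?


FV = PMT * ((1+i)^n - 1) / i
= 1687 * ((1.04)^29 - 1) / 0.04
= 1687 * (3.118651 - 1) / 0.04
= 89354.125


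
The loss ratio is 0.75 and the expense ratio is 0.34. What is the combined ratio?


Combined ratio = loss ratio + expense ratio
= 0.75 + 0.34
= 1.09


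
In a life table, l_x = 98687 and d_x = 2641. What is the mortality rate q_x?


q_x = d_x / l_x
= 2641 / 98687
= 0.0268


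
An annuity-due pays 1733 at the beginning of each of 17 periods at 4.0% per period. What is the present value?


PV_due = PMT * (1-(1+i)^(-n))/i * (1+i)
PV_immediate = 21083.1041
PV_due = 21083.1041 * 1.04
= 21926.4283


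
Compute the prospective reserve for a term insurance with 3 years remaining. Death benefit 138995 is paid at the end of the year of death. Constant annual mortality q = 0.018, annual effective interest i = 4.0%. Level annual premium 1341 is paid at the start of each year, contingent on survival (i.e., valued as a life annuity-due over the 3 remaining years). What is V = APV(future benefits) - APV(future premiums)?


v = 1/(1+i) = 0.961538
APV(future benefits) per unit = sum_{k=0}^{2} k_p_x * q * v^(k+1) = 0.049081
APV(future benefits) = 138995 * 0.049081 = 6822.041
Life annuity-due factor ä_{x:3} = sum_{k=0}^{2} k_p_x * v^k = 2.835803
APV(future premiums) = 1341 * 2.835803 = 3802.8112
V = 6822.041 - 3802.8112
= 3019.2299


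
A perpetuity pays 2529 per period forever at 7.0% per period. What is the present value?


PV = PMT / i
= 2529 / 0.07
= 36128.5714


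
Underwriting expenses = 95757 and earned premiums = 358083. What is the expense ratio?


Expense ratio = expenses / premiums
= 95757 / 358083
= 0.2674


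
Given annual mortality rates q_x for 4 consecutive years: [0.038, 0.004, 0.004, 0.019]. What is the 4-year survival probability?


p_k = 1 - q_k for each year
Survival = product of (1 - q_k)
= 0.962 * 0.996 * 0.996 * 0.981
= 0.9362
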